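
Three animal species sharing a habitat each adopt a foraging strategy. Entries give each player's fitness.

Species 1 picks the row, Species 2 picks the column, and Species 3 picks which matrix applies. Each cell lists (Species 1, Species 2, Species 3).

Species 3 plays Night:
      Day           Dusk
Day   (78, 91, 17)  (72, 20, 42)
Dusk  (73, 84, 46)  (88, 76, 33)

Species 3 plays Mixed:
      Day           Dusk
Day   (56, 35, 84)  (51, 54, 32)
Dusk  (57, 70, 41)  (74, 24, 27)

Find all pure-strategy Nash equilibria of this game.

For each strategy profile, look for a profitable unilateral deviation.
(Day, Day, Night): Species 3 can switch to Mixed (17 → 84). Not NE.
(Day, Day, Mixed): Species 1 can switch to Dusk (56 → 57). Not NE.
(Day, Dusk, Night): Species 1 can switch to Dusk (72 → 88). Not NE.
(Day, Dusk, Mixed): Species 1 can switch to Dusk (51 → 74). Not NE.
(Dusk, Day, Night): Species 1 can switch to Day (73 → 78). Not NE.
(Dusk, Day, Mixed): Species 3 can switch to Night (41 → 46). Not NE.
(Dusk, Dusk, Night): Species 2 can switch to Day (76 → 84). Not NE.
(Dusk, Dusk, Mixed): Species 2 can switch to Day (24 → 70). Not NE.

No pure-strategy Nash equilibrium.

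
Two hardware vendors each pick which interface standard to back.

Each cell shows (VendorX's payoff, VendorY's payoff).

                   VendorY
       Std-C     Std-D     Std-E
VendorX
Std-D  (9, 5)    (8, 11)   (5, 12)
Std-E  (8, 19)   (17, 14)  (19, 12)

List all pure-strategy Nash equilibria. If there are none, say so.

No pure-strategy Nash equilibrium.

VendorX against Std-C: payoffs 9, 8 → best response Std-D.
VendorX against Std-D: payoffs 8, 17 → best response Std-E.
VendorX against Std-E: payoffs 5, 19 → best response Std-E.
VendorY against Std-D: payoffs 5, 11, 12 → best response Std-E.
VendorY against Std-E: payoffs 19, 14, 12 → best response Std-C.
No profile is a mutual best response for all players.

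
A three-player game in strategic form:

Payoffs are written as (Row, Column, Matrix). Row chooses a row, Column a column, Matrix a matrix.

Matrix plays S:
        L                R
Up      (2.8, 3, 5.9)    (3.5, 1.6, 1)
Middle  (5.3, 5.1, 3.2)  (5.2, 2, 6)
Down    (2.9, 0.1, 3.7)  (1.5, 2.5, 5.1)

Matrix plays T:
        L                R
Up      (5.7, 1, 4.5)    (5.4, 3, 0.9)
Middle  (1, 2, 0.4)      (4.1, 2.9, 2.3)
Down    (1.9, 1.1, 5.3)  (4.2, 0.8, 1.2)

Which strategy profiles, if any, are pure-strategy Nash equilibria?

(Middle, L, S)

Check each profile: it is a Nash equilibrium iff no player can strictly gain by switching unilaterally.
(Up, L, S): Row can switch to Middle (2.8 → 5.3). Not NE.
(Up, L, T): Column can switch to R (1 → 3). Not NE.
(Up, R, S): Row can switch to Middle (3.5 → 5.2). Not NE.
(Up, R, T): Matrix can switch to S (0.9 → 1). Not NE.
(Middle, L, S): Row gets 5.3, best alternative 2.9; Column gets 5.1, best alternative 2; Matrix gets 3.2, best alternative 0.4. No profitable deviation — NE.
(Middle, L, T): Row can switch to Up (1 → 5.7). Not NE.
(Middle, R, S): Column can switch to L (2 → 5.1). Not NE.
(Middle, R, T): Row can switch to Up (4.1 → 5.4). Not NE.
(Down, L, S): Row can switch to Middle (2.9 → 5.3). Not NE.
(Down, L, T): Row can switch to Up (1.9 → 5.7). Not NE.
(Down, R, S): Row can switch to Up (1.5 → 3.5). Not NE.
(Down, R, T): Row can switch to Up (4.2 → 5.4). Not NE.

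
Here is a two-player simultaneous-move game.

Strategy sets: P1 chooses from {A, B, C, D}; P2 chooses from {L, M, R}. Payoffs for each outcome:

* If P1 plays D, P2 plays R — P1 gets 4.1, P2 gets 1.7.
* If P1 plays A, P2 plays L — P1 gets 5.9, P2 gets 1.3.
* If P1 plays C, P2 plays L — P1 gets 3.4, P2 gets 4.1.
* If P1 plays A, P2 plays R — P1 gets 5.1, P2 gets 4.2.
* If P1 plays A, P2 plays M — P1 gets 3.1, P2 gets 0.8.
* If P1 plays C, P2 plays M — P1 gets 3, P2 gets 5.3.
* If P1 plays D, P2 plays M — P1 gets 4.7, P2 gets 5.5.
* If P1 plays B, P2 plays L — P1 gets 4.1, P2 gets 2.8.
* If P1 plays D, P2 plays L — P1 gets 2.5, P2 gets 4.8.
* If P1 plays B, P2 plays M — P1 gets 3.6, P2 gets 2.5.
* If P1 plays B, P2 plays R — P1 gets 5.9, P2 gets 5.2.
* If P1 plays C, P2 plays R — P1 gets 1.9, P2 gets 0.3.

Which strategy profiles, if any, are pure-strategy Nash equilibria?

(A, L): P2 can switch to R (1.3 → 4.2). Not NE.
(A, M): P1 can switch to B (3.1 → 3.6). Not NE.
(A, R): P1 can switch to B (5.1 → 5.9). Not NE.
(B, L): P1 can switch to A (4.1 → 5.9). Not NE.
(B, M): P1 can switch to D (3.6 → 4.7). Not NE.
(B, R): P1 gets 5.9, best alternative 5.1; P2 gets 5.2, best alternative 2.8. No profitable deviation — NE.
(C, L): P1 can switch to A (3.4 → 5.9). Not NE.
(C, M): P1 can switch to A (3 → 3.1). Not NE.
(C, R): P1 can switch to A (1.9 → 5.1). Not NE.
(D, L): P1 can switch to A (2.5 → 5.9). Not NE.
(D, M): P1 gets 4.7, best alternative 3.6; P2 gets 5.5, best alternative 4.8. No profitable deviation — NE.
(D, R): P1 can switch to A (4.1 → 5.1). Not NE.

The pure Nash equilibria are (B, R), (D, M).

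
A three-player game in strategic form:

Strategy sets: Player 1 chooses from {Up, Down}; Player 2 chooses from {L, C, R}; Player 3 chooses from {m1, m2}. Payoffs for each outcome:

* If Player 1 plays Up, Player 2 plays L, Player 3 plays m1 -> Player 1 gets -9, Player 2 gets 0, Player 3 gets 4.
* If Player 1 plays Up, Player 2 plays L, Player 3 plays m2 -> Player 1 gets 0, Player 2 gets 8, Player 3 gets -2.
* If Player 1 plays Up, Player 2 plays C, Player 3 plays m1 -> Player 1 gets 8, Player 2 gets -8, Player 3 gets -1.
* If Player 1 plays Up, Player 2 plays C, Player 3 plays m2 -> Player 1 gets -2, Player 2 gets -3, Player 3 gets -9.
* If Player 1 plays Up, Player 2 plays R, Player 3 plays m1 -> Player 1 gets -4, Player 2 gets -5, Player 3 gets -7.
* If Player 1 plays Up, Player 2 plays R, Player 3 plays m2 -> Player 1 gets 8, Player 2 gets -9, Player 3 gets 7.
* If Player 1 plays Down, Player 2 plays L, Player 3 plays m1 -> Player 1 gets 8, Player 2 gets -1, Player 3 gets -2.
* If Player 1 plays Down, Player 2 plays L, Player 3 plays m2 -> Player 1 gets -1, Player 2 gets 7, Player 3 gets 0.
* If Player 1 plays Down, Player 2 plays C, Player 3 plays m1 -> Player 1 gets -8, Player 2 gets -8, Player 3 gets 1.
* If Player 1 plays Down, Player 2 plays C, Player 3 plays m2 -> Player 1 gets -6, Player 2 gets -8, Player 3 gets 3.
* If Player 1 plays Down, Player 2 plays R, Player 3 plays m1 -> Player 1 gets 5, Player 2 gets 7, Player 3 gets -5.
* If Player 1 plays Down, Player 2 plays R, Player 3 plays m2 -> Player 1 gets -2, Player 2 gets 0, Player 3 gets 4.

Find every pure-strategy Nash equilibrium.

Check each profile: it is a Nash equilibrium iff no player can strictly gain by switching unilaterally.
(Up, L, m1): Player 1 can switch to Down (-9 → 8). Not NE.
(Up, L, m2): Player 3 can switch to m1 (-2 → 4). Not NE.
(Up, C, m1): Player 2 can switch to L (-8 → 0). Not NE.
(Up, C, m2): Player 2 can switch to L (-3 → 8). Not NE.
(Up, R, m1): Player 1 can switch to Down (-4 → 5). Not NE.
(Up, R, m2): Player 2 can switch to L (-9 → 8). Not NE.
(Down, L, m1): Player 2 can switch to R (-1 → 7). Not NE.
(Down, L, m2): Player 1 can switch to Up (-1 → 0). Not NE.
(Down, C, m1): Player 1 can switch to Up (-8 → 8). Not NE.
(Down, C, m2): Player 1 can switch to Up (-6 → -2). Not NE.
(Down, R, m1): Player 3 can switch to m2 (-5 → 4). Not NE.
(Down, R, m2): Player 1 can switch to Up (-2 → 8). Not NE.

No pure-strategy Nash equilibrium.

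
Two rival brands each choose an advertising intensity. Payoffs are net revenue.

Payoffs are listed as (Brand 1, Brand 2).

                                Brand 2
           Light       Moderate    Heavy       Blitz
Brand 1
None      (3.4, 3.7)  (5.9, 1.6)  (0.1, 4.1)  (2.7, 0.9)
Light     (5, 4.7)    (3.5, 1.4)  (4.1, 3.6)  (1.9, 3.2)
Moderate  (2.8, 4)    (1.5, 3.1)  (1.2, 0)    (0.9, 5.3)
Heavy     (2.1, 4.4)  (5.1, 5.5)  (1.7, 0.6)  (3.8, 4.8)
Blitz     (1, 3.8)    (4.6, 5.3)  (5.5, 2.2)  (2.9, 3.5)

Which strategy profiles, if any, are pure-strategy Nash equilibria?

(None, Light): Brand 1 can switch to Light (3.4 → 5). Not NE.
(None, Moderate): Brand 2 can switch to Light (1.6 → 3.7). Not NE.
(None, Heavy): Brand 1 can switch to Light (0.1 → 4.1). Not NE.
(None, Blitz): Brand 1 can switch to Heavy (2.7 → 3.8). Not NE.
(Light, Light): Brand 1 gets 5, best alternative 3.4; Brand 2 gets 4.7, best alternative 3.6. No profitable deviation — NE.
(Light, Moderate): Brand 1 can switch to None (3.5 → 5.9). Not NE.
(Light, Heavy): Brand 1 can switch to Blitz (4.1 → 5.5). Not NE.
(Light, Blitz): Brand 1 can switch to None (1.9 → 2.7). Not NE.
(Moderate, Light): Brand 1 can switch to None (2.8 → 3.4). Not NE.
(Moderate, Moderate): Brand 1 can switch to None (1.5 → 5.9). Not NE.
(Moderate, Heavy): Brand 1 can switch to Light (1.2 → 4.1). Not NE.
(Moderate, Blitz): Brand 1 can switch to None (0.9 → 2.7). Not NE.
(Heavy, Light): Brand 1 can switch to None (2.1 → 3.4). Not NE.
(The remaining 7 profiles each have a profitable deviation by the same check.)

Pure NE: (Light, Light)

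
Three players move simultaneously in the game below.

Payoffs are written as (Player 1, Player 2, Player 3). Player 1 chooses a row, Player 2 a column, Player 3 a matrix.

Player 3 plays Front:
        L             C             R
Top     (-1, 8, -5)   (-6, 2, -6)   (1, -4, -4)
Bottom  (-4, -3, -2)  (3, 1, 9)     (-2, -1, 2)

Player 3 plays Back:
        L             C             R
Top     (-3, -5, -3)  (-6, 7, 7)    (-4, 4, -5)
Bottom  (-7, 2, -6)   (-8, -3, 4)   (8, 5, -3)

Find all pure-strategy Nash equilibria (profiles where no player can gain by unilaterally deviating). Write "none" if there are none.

Pure-strategy Nash equilibria: (Top, C, Back); (Bottom, C, Front)

Mark each player's best response to every combination of opponents' strategies; a profile where every player is best-responding is a pure Nash equilibrium.
Player 1 against (L, Front): payoffs -1, -4 → best response Top.
Player 1 against (L, Back): payoffs -3, -7 → best response Top.
Player 1 against (C, Front): payoffs -6, 3 → best response Bottom.
Player 1 against (C, Back): payoffs -6, -8 → best response Top.
Player 1 against (R, Front): payoffs 1, -2 → best response Top.
Player 1 against (R, Back): payoffs -4, 8 → best response Bottom.
Player 2 against (Top, Front): payoffs 8, 2, -4 → best response L.
Player 2 against (Top, Back): payoffs -5, 7, 4 → best response C.
Player 2 against (Bottom, Front): payoffs -3, 1, -1 → best response C.
Player 2 against (Bottom, Back): payoffs 2, -3, 5 → best response R.
Player 3 against (Top, L): payoffs -5, -3 → best response Back.
Player 3 against (Top, C): payoffs -6, 7 → best response Back.
Player 3 against (Top, R): payoffs -4, -5 → best response Front.
Player 3 against (Bottom, L): payoffs -2, -6 → best response Front.
Player 3 against (Bottom, C): payoffs 9, 4 → best response Front.
Player 3 against (Bottom, R): payoffs 2, -3 → best response Front.
Mutual best responses: (Top, C, Back); (Bottom, C, Front).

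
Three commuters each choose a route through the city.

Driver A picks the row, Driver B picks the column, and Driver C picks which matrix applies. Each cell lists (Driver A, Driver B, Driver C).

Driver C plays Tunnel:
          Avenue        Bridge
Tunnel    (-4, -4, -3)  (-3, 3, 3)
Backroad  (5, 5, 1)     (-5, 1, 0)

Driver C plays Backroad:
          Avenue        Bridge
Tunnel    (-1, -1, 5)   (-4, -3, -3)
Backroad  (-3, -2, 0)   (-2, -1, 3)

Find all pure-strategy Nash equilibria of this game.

(Tunnel, Avenue, Tunnel): Driver A can switch to Backroad (-4 → 5). Not NE.
(Tunnel, Avenue, Backroad): Driver A gets -1, best alternative -3; Driver B gets -1, best alternative -3; Driver C gets 5, best alternative -3. No profitable deviation — NE.
(Tunnel, Bridge, Tunnel): Driver A gets -3, best alternative -5; Driver B gets 3, best alternative -4; Driver C gets 3, best alternative -3. No profitable deviation — NE.
(Tunnel, Bridge, Backroad): Driver A can switch to Backroad (-4 → -2). Not NE.
(Backroad, Avenue, Tunnel): Driver A gets 5, best alternative -4; Driver B gets 5, best alternative 1; Driver C gets 1, best alternative 0. No profitable deviation — NE.
(Backroad, Avenue, Backroad): Driver A can switch to Tunnel (-3 → -1). Not NE.
(Backroad, Bridge, Tunnel): Driver A can switch to Tunnel (-5 → -3). Not NE.
(Backroad, Bridge, Backroad): Driver A gets -2, best alternative -4; Driver B gets -1, best alternative -2; Driver C gets 3, best alternative 0. No profitable deviation — NE.

(Tunnel, Avenue, Backroad); (Tunnel, Bridge, Tunnel); (Backroad, Avenue, Tunnel); (Backroad, Bridge, Backroad)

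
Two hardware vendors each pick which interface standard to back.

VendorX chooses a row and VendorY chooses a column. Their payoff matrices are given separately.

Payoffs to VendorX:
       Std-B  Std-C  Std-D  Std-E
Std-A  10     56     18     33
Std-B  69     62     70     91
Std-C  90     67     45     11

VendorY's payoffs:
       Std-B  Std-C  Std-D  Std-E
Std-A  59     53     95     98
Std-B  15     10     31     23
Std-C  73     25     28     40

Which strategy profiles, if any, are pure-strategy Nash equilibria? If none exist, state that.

VendorX against Std-B: payoffs 10, 69, 90 → best response Std-C.
VendorX against Std-C: payoffs 56, 62, 67 → best response Std-C.
VendorX against Std-D: payoffs 18, 70, 45 → best response Std-B.
VendorX against Std-E: payoffs 33, 91, 11 → best response Std-B.
VendorY against Std-A: payoffs 59, 53, 95, 98 → best response Std-E.
VendorY against Std-B: payoffs 15, 10, 31, 23 → best response Std-D.
VendorY against Std-C: payoffs 73, 25, 28, 40 → best response Std-B.
Mutual best responses: (Std-B, Std-D); (Std-C, Std-B).

(Std-B, Std-D), (Std-C, Std-B)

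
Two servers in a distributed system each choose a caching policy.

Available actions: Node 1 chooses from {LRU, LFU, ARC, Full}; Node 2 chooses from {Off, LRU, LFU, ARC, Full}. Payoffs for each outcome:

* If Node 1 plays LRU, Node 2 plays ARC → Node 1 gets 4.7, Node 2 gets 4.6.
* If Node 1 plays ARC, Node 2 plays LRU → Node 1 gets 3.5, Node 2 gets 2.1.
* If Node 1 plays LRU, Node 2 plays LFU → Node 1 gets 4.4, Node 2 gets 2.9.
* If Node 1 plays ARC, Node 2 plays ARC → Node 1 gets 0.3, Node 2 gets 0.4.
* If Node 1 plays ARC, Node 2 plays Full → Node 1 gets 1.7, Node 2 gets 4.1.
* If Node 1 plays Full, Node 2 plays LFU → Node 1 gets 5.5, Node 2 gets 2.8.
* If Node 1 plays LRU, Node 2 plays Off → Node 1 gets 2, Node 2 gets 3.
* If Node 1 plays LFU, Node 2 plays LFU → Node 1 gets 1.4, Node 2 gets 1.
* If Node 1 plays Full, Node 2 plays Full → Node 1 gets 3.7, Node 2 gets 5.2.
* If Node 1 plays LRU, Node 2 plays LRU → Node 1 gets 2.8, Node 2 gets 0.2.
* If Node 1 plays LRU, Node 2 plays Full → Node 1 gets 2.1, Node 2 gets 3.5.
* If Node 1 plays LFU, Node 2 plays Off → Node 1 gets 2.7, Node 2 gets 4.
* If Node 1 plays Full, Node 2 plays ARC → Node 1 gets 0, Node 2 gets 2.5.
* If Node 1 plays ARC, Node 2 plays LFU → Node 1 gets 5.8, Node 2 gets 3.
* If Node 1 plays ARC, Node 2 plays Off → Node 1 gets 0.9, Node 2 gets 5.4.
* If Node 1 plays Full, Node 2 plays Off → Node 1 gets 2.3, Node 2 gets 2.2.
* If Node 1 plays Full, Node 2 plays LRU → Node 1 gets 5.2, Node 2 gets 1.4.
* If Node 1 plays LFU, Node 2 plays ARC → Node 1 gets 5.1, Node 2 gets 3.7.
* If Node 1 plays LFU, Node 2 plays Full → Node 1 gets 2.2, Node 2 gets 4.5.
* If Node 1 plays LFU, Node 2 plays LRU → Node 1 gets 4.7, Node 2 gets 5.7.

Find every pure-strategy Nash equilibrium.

(LRU, Off): Node 1 can switch to LFU (2 → 2.7). Not NE.
(LRU, LRU): Node 1 can switch to LFU (2.8 → 4.7). Not NE.
(LRU, LFU): Node 1 can switch to ARC (4.4 → 5.8). Not NE.
(LRU, ARC): Node 1 can switch to LFU (4.7 → 5.1). Not NE.
(LRU, Full): Node 1 can switch to LFU (2.1 → 2.2). Not NE.
(LFU, Off): Node 2 can switch to LRU (4 → 5.7). Not NE.
(LFU, LRU): Node 1 can switch to Full (4.7 → 5.2). Not NE.
(LFU, LFU): Node 1 can switch to LRU (1.4 → 4.4). Not NE.
(LFU, ARC): Node 2 can switch to Off (3.7 → 4). Not NE.
(LFU, Full): Node 1 can switch to Full (2.2 → 3.7). Not NE.
(Full, Full): Node 1 gets 3.7, best alternative 2.2; Node 2 gets 5.2, best alternative 2.8. No profitable deviation — NE.
(The remaining 9 profiles each have a profitable deviation by the same check.)

(Full, Full)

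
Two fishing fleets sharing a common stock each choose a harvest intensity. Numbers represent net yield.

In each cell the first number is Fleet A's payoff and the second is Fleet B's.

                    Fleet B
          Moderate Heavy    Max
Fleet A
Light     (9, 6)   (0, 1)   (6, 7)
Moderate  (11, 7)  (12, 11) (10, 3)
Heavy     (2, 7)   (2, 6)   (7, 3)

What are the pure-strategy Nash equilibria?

Fleet A against Moderate: payoffs 9, 11, 2 → best response Moderate.
Fleet A against Heavy: payoffs 0, 12, 2 → best response Moderate.
Fleet A against Max: payoffs 6, 10, 7 → best response Moderate.
Fleet B against Light: payoffs 6, 1, 7 → best response Max.
Fleet B against Moderate: payoffs 7, 11, 3 → best response Heavy.
Fleet B against Heavy: payoffs 7, 6, 3 → best response Moderate.
Mutual best responses: (Moderate, Heavy).

(Moderate, Heavy)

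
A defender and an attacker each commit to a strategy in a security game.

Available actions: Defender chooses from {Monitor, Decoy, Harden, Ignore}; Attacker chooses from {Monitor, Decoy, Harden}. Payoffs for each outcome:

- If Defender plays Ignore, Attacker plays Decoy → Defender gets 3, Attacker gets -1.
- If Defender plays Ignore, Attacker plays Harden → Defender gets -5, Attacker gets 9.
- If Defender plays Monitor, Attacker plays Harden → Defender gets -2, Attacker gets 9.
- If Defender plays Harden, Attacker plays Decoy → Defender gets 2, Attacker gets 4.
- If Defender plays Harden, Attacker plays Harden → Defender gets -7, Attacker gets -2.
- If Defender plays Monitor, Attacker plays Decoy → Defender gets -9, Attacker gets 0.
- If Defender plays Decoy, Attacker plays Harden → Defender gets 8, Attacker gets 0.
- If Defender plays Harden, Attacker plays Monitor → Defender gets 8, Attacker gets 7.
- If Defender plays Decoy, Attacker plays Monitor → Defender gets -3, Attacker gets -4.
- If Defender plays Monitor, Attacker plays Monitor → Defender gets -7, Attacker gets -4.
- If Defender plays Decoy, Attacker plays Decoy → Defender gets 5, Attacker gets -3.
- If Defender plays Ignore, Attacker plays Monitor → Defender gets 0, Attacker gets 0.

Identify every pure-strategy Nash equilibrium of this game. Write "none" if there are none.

(Monitor, Monitor): Defender can switch to Decoy (-7 → -3). Not NE.
(Monitor, Decoy): Defender can switch to Decoy (-9 → 5). Not NE.
(Monitor, Harden): Defender can switch to Decoy (-2 → 8). Not NE.
(Decoy, Monitor): Defender can switch to Harden (-3 → 8). Not NE.
(Decoy, Decoy): Attacker can switch to Harden (-3 → 0). Not NE.
(Decoy, Harden): Defender gets 8, best alternative -2; Attacker gets 0, best alternative -3. No profitable deviation — NE.
(Harden, Monitor): Defender gets 8, best alternative 0; Attacker gets 7, best alternative 4. No profitable deviation — NE.
(Harden, Decoy): Defender can switch to Decoy (2 → 5). Not NE.
(Harden, Harden): Defender can switch to Monitor (-7 → -2). Not NE.
(Ignore, Monitor): Defender can switch to Harden (0 → 8). Not NE.
(The remaining 2 profiles each have a profitable deviation by the same check.)

(Decoy, Harden); (Harden, Monitor)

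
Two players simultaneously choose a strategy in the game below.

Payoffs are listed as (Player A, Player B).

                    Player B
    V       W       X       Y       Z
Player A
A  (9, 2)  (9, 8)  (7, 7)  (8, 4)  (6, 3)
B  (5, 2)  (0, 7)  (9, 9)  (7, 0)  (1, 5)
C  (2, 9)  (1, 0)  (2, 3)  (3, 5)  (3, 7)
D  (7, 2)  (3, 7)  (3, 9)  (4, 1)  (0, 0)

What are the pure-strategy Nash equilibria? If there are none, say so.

(A, V): Player B can switch to W (2 → 8). Not NE.
(A, W): Player A gets 9, best alternative 3; Player B gets 8, best alternative 7. No profitable deviation — NE.
(A, X): Player A can switch to B (7 → 9). Not NE.
(A, Y): Player B can switch to W (4 → 8). Not NE.
(A, Z): Player B can switch to W (3 → 8). Not NE.
(B, V): Player A can switch to A (5 → 9). Not NE.
(B, W): Player A can switch to A (0 → 9). Not NE.
(B, X): Player A gets 9, best alternative 7; Player B gets 9, best alternative 7. No profitable deviation — NE.
(B, Y): Player A can switch to A (7 → 8). Not NE.
(B, Z): Player A can switch to A (1 → 6). Not NE.
(The remaining 10 profiles each have a profitable deviation by the same check.)

Pure-strategy Nash equilibria: (A, W), (B, X)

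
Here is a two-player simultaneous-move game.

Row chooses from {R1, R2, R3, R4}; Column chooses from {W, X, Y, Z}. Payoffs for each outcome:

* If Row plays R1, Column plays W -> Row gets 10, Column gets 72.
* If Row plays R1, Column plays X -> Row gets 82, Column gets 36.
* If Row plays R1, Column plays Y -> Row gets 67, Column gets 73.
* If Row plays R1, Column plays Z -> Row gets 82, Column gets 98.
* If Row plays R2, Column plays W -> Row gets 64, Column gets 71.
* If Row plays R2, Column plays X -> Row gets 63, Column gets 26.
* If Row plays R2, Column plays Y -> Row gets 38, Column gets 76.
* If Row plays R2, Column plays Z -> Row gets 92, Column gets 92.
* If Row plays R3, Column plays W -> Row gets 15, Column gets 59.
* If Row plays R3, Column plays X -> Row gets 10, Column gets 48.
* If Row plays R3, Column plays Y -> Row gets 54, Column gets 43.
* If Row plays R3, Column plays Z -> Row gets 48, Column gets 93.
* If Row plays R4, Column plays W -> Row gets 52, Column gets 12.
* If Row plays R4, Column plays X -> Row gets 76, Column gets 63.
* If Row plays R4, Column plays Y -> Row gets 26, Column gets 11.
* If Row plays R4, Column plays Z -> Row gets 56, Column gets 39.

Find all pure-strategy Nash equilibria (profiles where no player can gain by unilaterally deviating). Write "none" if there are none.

The unique pure-strategy Nash equilibrium is (R2, Z).

(R1, W): Row can switch to R2 (10 → 64). Not NE.
(R1, X): Column can switch to W (36 → 72). Not NE.
(R1, Y): Column can switch to Z (73 → 98). Not NE.
(R1, Z): Row can switch to R2 (82 → 92). Not NE.
(R2, W): Column can switch to Y (71 → 76). Not NE.
(R2, X): Row can switch to R1 (63 → 82). Not NE.
(R2, Z): Row gets 92, best alternative 82; Column gets 92, best alternative 76. No profitable deviation — NE.
(The remaining 9 profiles each have a profitable deviation by the same check.)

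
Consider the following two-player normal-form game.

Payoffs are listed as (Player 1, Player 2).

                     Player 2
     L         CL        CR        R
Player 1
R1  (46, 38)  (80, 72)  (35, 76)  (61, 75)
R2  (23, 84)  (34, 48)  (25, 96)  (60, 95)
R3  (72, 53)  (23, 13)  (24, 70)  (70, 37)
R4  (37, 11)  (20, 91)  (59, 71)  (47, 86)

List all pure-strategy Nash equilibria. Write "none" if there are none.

(R1, L): Player 1 can switch to R3 (46 → 72). Not NE.
(R1, CL): Player 2 can switch to CR (72 → 76). Not NE.
(R1, CR): Player 1 can switch to R4 (35 → 59). Not NE.
(R1, R): Player 1 can switch to R3 (61 → 70). Not NE.
(R2, L): Player 1 can switch to R1 (23 → 46). Not NE.
(R2, CL): Player 1 can switch to R1 (34 → 80). Not NE.
(R2, CR): Player 1 can switch to R1 (25 → 35). Not NE.
(R2, R): Player 1 can switch to R1 (60 → 61). Not NE.
(R3, L): Player 2 can switch to CR (53 → 70). Not NE.
(R3, CL): Player 1 can switch to R1 (23 → 80). Not NE.
(R3, CR): Player 1 can switch to R1 (24 → 35). Not NE.
(R3, R): Player 2 can switch to L (37 → 53). Not NE.
(The remaining 4 profiles each have a profitable deviation by the same check.)

none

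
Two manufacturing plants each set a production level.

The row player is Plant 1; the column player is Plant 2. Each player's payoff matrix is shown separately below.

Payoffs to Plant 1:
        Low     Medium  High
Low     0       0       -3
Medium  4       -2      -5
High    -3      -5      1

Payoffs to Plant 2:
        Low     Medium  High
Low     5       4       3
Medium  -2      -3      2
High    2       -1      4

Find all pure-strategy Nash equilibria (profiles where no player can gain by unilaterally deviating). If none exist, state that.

Plant 1 against Low: payoffs 0, 4, -3 → best response Medium.
Plant 1 against Medium: payoffs 0, -2, -5 → best response Low.
Plant 1 against High: payoffs -3, -5, 1 → best response High.
Plant 2 against Low: payoffs 5, 4, 3 → best response Low.
Plant 2 against Medium: payoffs -2, -3, 2 → best response High.
Plant 2 against High: payoffs 2, -1, 4 → best response High.
Mutual best responses: (High, High).

The unique pure-strategy Nash equilibrium is (High, High).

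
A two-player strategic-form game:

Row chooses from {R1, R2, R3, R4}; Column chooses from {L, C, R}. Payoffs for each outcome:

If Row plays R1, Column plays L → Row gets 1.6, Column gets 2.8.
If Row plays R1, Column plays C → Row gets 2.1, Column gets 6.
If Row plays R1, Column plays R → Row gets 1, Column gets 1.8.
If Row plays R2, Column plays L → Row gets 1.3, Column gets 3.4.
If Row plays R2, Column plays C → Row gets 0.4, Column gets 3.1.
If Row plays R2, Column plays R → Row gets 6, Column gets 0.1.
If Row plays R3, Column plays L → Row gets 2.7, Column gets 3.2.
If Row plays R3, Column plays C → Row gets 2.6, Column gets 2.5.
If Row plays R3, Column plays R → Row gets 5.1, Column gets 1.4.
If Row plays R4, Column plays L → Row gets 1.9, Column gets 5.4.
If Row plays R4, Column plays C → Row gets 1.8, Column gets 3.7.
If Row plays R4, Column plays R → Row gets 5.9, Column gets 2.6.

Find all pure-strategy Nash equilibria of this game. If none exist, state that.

For each player, find the best response to each opponent profile; mutual best responses are the pure NE.
Row against L: payoffs 1.6, 1.3, 2.7, 1.9 → best response R3.
Row against C: payoffs 2.1, 0.4, 2.6, 1.8 → best response R3.
Row against R: payoffs 1, 6, 5.1, 5.9 → best response R2.
Column against R1: payoffs 2.8, 6, 1.8 → best response C.
Column against R2: payoffs 3.4, 3.1, 0.1 → best response L.
Column against R3: payoffs 3.2, 2.5, 1.4 → best response L.
Column against R4: payoffs 5.4, 3.7, 2.6 → best response L.
Mutual best responses: (R3, L).

The unique pure-strategy Nash equilibrium is (R3, L).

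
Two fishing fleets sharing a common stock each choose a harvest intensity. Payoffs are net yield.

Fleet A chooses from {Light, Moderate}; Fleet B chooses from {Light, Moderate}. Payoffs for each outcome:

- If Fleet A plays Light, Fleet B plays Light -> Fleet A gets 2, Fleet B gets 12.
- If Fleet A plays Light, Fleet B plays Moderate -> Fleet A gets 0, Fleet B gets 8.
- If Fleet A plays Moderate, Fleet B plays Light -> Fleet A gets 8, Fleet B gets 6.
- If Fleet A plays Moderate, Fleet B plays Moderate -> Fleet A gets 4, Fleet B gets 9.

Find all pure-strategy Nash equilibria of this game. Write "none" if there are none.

(Moderate, Moderate)

Fleet A against Light: payoffs 2, 8 → best response Moderate.
Fleet A against Moderate: payoffs 0, 4 → best response Moderate.
Fleet B against Light: payoffs 12, 8 → best response Light.
Fleet B against Moderate: payoffs 6, 9 → best response Moderate.
Mutual best responses: (Moderate, Moderate).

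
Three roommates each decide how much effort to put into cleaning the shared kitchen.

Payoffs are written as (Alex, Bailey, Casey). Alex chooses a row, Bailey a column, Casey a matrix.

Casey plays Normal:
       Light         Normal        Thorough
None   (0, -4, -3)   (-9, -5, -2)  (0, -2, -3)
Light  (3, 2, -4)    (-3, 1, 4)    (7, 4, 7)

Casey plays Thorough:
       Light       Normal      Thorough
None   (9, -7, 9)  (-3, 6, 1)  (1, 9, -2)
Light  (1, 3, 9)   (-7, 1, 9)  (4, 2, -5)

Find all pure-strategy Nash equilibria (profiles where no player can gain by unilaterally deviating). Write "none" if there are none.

Pure NE: (Light, Thorough, Normal)

Check each profile: it is a Nash equilibrium iff no player can strictly gain by switching unilaterally.
(None, Light, Normal): Alex can switch to Light (0 → 3). Not NE.
(None, Light, Thorough): Bailey can switch to Normal (-7 → 6). Not NE.
(None, Normal, Normal): Alex can switch to Light (-9 → -3). Not NE.
(None, Normal, Thorough): Bailey can switch to Thorough (6 → 9). Not NE.
(None, Thorough, Normal): Alex can switch to Light (0 → 7). Not NE.
(None, Thorough, Thorough): Alex can switch to Light (1 → 4). Not NE.
(Light, Light, Normal): Bailey can switch to Thorough (2 → 4). Not NE.
(Light, Light, Thorough): Alex can switch to None (1 → 9). Not NE.
(Light, Normal, Normal): Bailey can switch to Light (1 → 2). Not NE.
(Light, Normal, Thorough): Alex can switch to None (-7 → -3). Not NE.
(Light, Thorough, Normal): Alex gets 7, best alternative 0; Bailey gets 4, best alternative 2; Casey gets 7, best alternative -5. No profitable deviation — NE.
(The remaining 1 profile has a profitable deviation by the same check.)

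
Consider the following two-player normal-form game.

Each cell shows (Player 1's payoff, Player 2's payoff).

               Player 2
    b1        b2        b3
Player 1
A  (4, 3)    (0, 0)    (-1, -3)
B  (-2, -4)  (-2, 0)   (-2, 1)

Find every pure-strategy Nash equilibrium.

Pure NE: (A, b1)

Player 1 against b1: payoffs 4, -2 → best response A.
Player 1 against b2: payoffs 0, -2 → best response A.
Player 1 against b3: payoffs -1, -2 → best response A.
Player 2 against A: payoffs 3, 0, -3 → best response b1.
Player 2 against B: payoffs -4, 0, 1 → best response b3.
Mutual best responses: (A, b1).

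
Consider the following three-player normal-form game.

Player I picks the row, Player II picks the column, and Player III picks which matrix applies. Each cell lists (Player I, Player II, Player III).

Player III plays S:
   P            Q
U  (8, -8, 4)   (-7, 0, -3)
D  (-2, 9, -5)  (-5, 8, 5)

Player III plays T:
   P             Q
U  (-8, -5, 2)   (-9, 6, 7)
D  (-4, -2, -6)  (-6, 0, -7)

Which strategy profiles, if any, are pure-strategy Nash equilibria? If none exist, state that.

This game has no pure Nash equilibrium.

Mark each player's best response to every combination of opponents' strategies; a profile where every player is best-responding is a pure Nash equilibrium.
Player I against (P, S): payoffs 8, -2 → best response U.
Player I against (P, T): payoffs -8, -4 → best response D.
Player I against (Q, S): payoffs -7, -5 → best response D.
Player I against (Q, T): payoffs -9, -6 → best response D.
Player II against (U, S): payoffs -8, 0 → best response Q.
Player II against (U, T): payoffs -5, 6 → best response Q.
Player II against (D, S): payoffs 9, 8 → best response P.
Player II against (D, T): payoffs -2, 0 → best response Q.
Player III against (U, P): payoffs 4, 2 → best response S.
Player III against (U, Q): payoffs -3, 7 → best response T.
Player III against (D, P): payoffs -5, -6 → best response S.
Player III against (D, Q): payoffs 5, -7 → best response S.
No profile is a mutual best response for all players.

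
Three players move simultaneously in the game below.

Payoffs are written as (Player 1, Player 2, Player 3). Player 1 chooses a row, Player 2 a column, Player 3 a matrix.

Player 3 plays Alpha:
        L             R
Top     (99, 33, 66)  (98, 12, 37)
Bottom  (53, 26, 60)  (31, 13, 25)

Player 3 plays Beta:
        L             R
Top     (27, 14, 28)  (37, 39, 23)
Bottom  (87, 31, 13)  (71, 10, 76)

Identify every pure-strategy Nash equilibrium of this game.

For each strategy profile, look for a profitable unilateral deviation.
(Top, L, Alpha): Player 1 gets 99, best alternative 53; Player 2 gets 33, best alternative 12; Player 3 gets 66, best alternative 28. No profitable deviation — NE.
(Top, L, Beta): Player 1 can switch to Bottom (27 → 87). Not NE.
(Top, R, Alpha): Player 2 can switch to L (12 → 33). Not NE.
(Top, R, Beta): Player 1 can switch to Bottom (37 → 71). Not NE.
(Bottom, L, Alpha): Player 1 can switch to Top (53 → 99). Not NE.
(Bottom, L, Beta): Player 3 can switch to Alpha (13 → 60). Not NE.
(Bottom, R, Alpha): Player 1 can switch to Top (31 → 98). Not NE.
(Bottom, R, Beta): Player 2 can switch to L (10 → 31). Not NE.

Pure NE: (Top, L, Alpha)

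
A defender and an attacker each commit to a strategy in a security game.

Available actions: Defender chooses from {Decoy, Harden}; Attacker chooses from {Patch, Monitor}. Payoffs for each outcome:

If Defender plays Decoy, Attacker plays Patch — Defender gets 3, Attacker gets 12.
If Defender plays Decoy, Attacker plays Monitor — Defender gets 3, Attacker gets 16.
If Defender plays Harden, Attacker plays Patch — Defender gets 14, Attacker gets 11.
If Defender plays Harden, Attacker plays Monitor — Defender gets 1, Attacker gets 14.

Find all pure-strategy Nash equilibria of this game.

(Decoy, Monitor)

Defender against Patch: payoffs 3, 14 → best response Harden.
Defender against Monitor: payoffs 3, 1 → best response Decoy.
Attacker against Decoy: payoffs 12, 16 → best response Monitor.
Attacker against Harden: payoffs 11, 14 → best response Monitor.
Mutual best responses: (Decoy, Monitor).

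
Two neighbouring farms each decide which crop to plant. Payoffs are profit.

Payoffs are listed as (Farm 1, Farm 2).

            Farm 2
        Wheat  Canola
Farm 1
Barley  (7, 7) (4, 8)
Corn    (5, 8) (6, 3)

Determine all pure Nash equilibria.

This game has no pure Nash equilibrium.

(Barley, Wheat): Farm 2 can switch to Canola (7 → 8). Not NE.
(Barley, Canola): Farm 1 can switch to Corn (4 → 6). Not NE.
(Corn, Wheat): Farm 1 can switch to Barley (5 → 7). Not NE.
(Corn, Canola): Farm 2 can switch to Wheat (3 → 8). Not NE.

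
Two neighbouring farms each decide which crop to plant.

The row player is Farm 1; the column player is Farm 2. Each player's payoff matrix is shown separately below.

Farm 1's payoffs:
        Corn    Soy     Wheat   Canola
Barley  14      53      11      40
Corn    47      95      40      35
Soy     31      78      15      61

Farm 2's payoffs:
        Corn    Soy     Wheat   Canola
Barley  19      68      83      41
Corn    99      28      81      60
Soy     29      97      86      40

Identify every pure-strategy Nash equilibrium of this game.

Pure NE: (Corn, Corn)

Mark each player's best response to every combination of opponents' strategies; a profile where every player is best-responding is a pure Nash equilibrium.
Farm 1 against Corn: payoffs 14, 47, 31 → best response Corn.
Farm 1 against Soy: payoffs 53, 95, 78 → best response Corn.
Farm 1 against Wheat: payoffs 11, 40, 15 → best response Corn.
Farm 1 against Canola: payoffs 40, 35, 61 → best response Soy.
Farm 2 against Barley: payoffs 19, 68, 83, 41 → best response Wheat.
Farm 2 against Corn: payoffs 99, 28, 81, 60 → best response Corn.
Farm 2 against Soy: payoffs 29, 97, 86, 40 → best response Soy.
Mutual best responses: (Corn, Corn).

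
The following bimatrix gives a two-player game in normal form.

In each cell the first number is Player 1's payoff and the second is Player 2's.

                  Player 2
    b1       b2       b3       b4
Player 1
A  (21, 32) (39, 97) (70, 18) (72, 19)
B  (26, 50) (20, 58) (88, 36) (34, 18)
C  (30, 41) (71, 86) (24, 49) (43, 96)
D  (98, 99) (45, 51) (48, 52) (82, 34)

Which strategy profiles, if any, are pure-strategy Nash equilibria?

For each player, find the best response to each opponent profile; mutual best responses are the pure NE.
Player 1 against b1: payoffs 21, 26, 30, 98 → best response D.
Player 1 against b2: payoffs 39, 20, 71, 45 → best response C.
Player 1 against b3: payoffs 70, 88, 24, 48 → best response B.
Player 1 against b4: payoffs 72, 34, 43, 82 → best response D.
Player 2 against A: payoffs 32, 97, 18, 19 → best response b2.
Player 2 against B: payoffs 50, 58, 36, 18 → best response b2.
Player 2 against C: payoffs 41, 86, 49, 96 → best response b4.
Player 2 against D: payoffs 99, 51, 52, 34 → best response b1.
Mutual best responses: (D, b1).

(D, b1)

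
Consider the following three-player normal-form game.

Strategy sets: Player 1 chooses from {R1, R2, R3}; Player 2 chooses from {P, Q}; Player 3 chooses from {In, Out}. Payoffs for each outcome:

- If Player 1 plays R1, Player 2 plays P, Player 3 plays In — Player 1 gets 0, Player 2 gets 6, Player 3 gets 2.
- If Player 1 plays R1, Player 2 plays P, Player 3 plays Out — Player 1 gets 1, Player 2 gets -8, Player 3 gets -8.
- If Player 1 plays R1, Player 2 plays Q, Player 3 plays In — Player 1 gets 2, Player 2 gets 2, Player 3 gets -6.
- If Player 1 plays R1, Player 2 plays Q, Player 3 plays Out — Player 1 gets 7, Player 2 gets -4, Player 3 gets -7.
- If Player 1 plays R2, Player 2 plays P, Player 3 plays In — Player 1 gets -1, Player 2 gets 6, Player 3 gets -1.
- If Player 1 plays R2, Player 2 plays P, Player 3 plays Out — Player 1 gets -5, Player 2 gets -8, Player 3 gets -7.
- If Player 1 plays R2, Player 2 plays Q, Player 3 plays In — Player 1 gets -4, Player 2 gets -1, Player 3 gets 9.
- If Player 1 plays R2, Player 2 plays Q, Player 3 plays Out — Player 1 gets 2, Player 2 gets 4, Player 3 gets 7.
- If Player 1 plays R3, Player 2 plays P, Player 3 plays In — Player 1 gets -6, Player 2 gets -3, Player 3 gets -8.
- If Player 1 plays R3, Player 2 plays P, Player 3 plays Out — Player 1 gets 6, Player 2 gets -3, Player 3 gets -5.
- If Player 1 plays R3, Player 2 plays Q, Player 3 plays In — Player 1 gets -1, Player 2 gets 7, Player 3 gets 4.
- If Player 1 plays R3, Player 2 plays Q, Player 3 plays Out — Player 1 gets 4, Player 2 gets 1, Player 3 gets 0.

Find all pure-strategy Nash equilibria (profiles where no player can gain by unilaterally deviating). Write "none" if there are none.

Player 1 against (P, In): payoffs 0, -1, -6 → best response R1.
Player 1 against (P, Out): payoffs 1, -5, 6 → best response R3.
Player 1 against (Q, In): payoffs 2, -4, -1 → best response R1.
Player 1 against (Q, Out): payoffs 7, 2, 4 → best response R1.
Player 2 against (R1, In): payoffs 6, 2 → best response P.
Player 2 against (R1, Out): payoffs -8, -4 → best response Q.
Player 2 against (R2, In): payoffs 6, -1 → best response P.
Player 2 against (R2, Out): payoffs -8, 4 → best response Q.
Player 2 against (R3, In): payoffs -3, 7 → best response Q.
Player 2 against (R3, Out): payoffs -3, 1 → best response Q.
Player 3 against (R1, P): payoffs 2, -8 → best response In.
Player 3 against (R1, Q): payoffs -6, -7 → best response In.
Player 3 against (R2, P): payoffs -1, -7 → best response In.
Player 3 against (R2, Q): payoffs 9, 7 → best response In.
Player 3 against (R3, P): payoffs -8, -5 → best response Out.
Player 3 against (R3, Q): payoffs 4, 0 → best response In.
Mutual best responses: (R1, P, In).

The unique pure-strategy Nash equilibrium is (R1, P, In).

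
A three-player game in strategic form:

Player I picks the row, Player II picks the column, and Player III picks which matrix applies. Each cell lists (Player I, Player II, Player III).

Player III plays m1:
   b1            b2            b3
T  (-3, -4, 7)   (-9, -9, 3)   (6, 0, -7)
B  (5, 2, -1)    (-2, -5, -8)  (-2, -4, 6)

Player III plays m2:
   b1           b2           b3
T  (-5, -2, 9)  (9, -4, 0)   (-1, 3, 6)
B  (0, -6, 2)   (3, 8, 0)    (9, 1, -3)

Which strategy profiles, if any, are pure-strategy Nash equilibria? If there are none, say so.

(T, b1, m1): Player I can switch to B (-3 → 5). Not NE.
(T, b1, m2): Player I can switch to B (-5 → 0). Not NE.
(T, b2, m1): Player I can switch to B (-9 → -2). Not NE.
(T, b2, m2): Player II can switch to b1 (-4 → -2). Not NE.
(T, b3, m1): Player III can switch to m2 (-7 → 6). Not NE.
(T, b3, m2): Player I can switch to B (-1 → 9). Not NE.
(B, b1, m1): Player III can switch to m2 (-1 → 2). Not NE.
(B, b1, m2): Player II can switch to b2 (-6 → 8). Not NE.
(B, b2, m1): Player II can switch to b1 (-5 → 2). Not NE.
(B, b2, m2): Player I can switch to T (3 → 9). Not NE.
(B, b3, m1): Player I can switch to T (-2 → 6). Not NE.
(B, b3, m2): Player II can switch to b2 (1 → 8). Not NE.

This game has no pure Nash equilibrium.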